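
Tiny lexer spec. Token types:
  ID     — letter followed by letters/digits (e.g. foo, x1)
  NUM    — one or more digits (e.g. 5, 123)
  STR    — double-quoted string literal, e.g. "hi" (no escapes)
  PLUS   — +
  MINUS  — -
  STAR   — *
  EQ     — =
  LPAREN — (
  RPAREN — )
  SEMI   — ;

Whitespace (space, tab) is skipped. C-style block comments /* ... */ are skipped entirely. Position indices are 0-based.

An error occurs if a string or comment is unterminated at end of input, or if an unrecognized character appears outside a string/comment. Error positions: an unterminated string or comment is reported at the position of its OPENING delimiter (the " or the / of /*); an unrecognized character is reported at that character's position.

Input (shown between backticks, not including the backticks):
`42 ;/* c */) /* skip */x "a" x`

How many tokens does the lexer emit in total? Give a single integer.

pos=0: emit NUM '42' (now at pos=2)
pos=3: emit SEMI ';'
pos=4: enter COMMENT mode (saw '/*')
exit COMMENT mode (now at pos=11)
pos=11: emit RPAREN ')'
pos=13: enter COMMENT mode (saw '/*')
exit COMMENT mode (now at pos=23)
pos=23: emit ID 'x' (now at pos=24)
pos=25: enter STRING mode
pos=25: emit STR "a" (now at pos=28)
pos=29: emit ID 'x' (now at pos=30)
DONE. 6 tokens: [NUM, SEMI, RPAREN, ID, STR, ID]

Answer: 6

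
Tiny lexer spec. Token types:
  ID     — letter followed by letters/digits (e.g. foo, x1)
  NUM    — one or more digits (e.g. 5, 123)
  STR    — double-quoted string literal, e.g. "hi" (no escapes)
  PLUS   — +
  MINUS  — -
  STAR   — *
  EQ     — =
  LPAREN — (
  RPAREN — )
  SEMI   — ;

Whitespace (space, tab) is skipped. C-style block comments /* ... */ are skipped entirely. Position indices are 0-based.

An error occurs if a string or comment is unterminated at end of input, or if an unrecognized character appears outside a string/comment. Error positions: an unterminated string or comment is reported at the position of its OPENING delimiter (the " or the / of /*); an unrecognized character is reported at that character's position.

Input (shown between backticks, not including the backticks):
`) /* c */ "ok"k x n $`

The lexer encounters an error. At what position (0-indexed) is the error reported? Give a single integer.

Answer: 20

Derivation:
pos=0: emit RPAREN ')'
pos=2: enter COMMENT mode (saw '/*')
exit COMMENT mode (now at pos=9)
pos=10: enter STRING mode
pos=10: emit STR "ok" (now at pos=14)
pos=14: emit ID 'k' (now at pos=15)
pos=16: emit ID 'x' (now at pos=17)
pos=18: emit ID 'n' (now at pos=19)
pos=20: ERROR — unrecognized char '$'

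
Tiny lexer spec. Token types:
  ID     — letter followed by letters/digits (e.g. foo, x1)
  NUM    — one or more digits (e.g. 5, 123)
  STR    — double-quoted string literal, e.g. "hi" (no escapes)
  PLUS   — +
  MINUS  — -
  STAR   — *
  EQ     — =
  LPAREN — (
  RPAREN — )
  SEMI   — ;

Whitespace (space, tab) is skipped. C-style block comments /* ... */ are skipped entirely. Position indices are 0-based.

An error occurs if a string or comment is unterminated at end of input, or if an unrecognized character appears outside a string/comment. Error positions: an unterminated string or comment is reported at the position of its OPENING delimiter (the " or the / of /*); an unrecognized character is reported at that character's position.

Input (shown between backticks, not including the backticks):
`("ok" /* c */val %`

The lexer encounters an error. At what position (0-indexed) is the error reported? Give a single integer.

pos=0: emit LPAREN '('
pos=1: enter STRING mode
pos=1: emit STR "ok" (now at pos=5)
pos=6: enter COMMENT mode (saw '/*')
exit COMMENT mode (now at pos=13)
pos=13: emit ID 'val' (now at pos=16)
pos=17: ERROR — unrecognized char '%'

Answer: 17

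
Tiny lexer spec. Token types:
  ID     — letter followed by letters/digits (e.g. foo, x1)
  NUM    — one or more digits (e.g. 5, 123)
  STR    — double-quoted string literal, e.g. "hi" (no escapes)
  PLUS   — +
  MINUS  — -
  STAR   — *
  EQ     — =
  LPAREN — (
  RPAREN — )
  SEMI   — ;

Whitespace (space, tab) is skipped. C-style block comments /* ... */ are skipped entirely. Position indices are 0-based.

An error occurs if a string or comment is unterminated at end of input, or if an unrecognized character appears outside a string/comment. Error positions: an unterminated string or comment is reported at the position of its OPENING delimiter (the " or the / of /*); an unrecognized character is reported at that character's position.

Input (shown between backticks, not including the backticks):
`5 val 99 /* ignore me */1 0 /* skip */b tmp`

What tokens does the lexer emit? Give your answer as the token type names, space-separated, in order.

Answer: NUM ID NUM NUM NUM ID ID

Derivation:
pos=0: emit NUM '5' (now at pos=1)
pos=2: emit ID 'val' (now at pos=5)
pos=6: emit NUM '99' (now at pos=8)
pos=9: enter COMMENT mode (saw '/*')
exit COMMENT mode (now at pos=24)
pos=24: emit NUM '1' (now at pos=25)
pos=26: emit NUM '0' (now at pos=27)
pos=28: enter COMMENT mode (saw '/*')
exit COMMENT mode (now at pos=38)
pos=38: emit ID 'b' (now at pos=39)
pos=40: emit ID 'tmp' (now at pos=43)
DONE. 7 tokens: [NUM, ID, NUM, NUM, NUM, ID, ID]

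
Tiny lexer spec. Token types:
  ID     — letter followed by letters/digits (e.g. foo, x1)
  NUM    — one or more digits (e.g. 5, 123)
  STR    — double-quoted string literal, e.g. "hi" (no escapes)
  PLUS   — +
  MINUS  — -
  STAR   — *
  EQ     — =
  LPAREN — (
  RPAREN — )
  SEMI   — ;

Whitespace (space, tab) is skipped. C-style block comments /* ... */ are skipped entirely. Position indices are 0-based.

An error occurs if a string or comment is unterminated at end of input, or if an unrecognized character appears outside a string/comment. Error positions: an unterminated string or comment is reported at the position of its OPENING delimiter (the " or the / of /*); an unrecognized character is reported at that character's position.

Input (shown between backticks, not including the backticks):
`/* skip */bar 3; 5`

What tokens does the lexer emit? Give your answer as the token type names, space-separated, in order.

Answer: ID NUM SEMI NUM

Derivation:
pos=0: enter COMMENT mode (saw '/*')
exit COMMENT mode (now at pos=10)
pos=10: emit ID 'bar' (now at pos=13)
pos=14: emit NUM '3' (now at pos=15)
pos=15: emit SEMI ';'
pos=17: emit NUM '5' (now at pos=18)
DONE. 4 tokens: [ID, NUM, SEMI, NUM]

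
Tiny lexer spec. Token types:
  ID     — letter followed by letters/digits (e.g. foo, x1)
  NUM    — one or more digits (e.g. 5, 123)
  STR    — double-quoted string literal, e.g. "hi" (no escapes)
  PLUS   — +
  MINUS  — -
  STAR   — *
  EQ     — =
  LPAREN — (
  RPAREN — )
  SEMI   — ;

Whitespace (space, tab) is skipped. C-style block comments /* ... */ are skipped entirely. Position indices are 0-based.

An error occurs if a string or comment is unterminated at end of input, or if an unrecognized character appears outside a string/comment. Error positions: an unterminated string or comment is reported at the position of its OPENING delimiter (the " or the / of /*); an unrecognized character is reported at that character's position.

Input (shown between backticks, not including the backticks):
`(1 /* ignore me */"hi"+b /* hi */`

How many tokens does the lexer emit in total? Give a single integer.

pos=0: emit LPAREN '('
pos=1: emit NUM '1' (now at pos=2)
pos=3: enter COMMENT mode (saw '/*')
exit COMMENT mode (now at pos=18)
pos=18: enter STRING mode
pos=18: emit STR "hi" (now at pos=22)
pos=22: emit PLUS '+'
pos=23: emit ID 'b' (now at pos=24)
pos=25: enter COMMENT mode (saw '/*')
exit COMMENT mode (now at pos=33)
DONE. 5 tokens: [LPAREN, NUM, STR, PLUS, ID]

Answer: 5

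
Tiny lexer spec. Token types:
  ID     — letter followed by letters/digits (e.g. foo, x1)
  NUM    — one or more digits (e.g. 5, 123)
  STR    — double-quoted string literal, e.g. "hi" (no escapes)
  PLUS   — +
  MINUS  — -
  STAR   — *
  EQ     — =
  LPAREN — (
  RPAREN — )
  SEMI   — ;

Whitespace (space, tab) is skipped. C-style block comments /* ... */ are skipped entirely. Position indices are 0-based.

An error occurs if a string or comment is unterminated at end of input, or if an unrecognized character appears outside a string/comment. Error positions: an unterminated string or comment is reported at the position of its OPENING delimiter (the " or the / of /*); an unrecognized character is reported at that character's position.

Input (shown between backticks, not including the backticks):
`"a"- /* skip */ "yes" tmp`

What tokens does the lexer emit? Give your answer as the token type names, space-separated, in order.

Answer: STR MINUS STR ID

Derivation:
pos=0: enter STRING mode
pos=0: emit STR "a" (now at pos=3)
pos=3: emit MINUS '-'
pos=5: enter COMMENT mode (saw '/*')
exit COMMENT mode (now at pos=15)
pos=16: enter STRING mode
pos=16: emit STR "yes" (now at pos=21)
pos=22: emit ID 'tmp' (now at pos=25)
DONE. 4 tokens: [STR, MINUS, STR, ID]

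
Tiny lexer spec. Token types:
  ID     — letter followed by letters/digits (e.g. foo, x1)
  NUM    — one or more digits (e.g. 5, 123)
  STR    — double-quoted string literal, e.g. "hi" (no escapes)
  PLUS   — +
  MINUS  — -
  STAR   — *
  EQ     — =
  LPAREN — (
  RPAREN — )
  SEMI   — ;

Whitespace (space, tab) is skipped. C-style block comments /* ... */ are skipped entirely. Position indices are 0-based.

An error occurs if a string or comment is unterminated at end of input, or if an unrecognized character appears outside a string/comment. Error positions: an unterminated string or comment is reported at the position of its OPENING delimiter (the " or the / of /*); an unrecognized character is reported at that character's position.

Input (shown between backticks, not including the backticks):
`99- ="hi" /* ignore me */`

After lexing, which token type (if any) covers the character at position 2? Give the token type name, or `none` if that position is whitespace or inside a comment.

Answer: MINUS

Derivation:
pos=0: emit NUM '99' (now at pos=2)
pos=2: emit MINUS '-'
pos=4: emit EQ '='
pos=5: enter STRING mode
pos=5: emit STR "hi" (now at pos=9)
pos=10: enter COMMENT mode (saw '/*')
exit COMMENT mode (now at pos=25)
DONE. 4 tokens: [NUM, MINUS, EQ, STR]
Position 2: char is '-' -> MINUS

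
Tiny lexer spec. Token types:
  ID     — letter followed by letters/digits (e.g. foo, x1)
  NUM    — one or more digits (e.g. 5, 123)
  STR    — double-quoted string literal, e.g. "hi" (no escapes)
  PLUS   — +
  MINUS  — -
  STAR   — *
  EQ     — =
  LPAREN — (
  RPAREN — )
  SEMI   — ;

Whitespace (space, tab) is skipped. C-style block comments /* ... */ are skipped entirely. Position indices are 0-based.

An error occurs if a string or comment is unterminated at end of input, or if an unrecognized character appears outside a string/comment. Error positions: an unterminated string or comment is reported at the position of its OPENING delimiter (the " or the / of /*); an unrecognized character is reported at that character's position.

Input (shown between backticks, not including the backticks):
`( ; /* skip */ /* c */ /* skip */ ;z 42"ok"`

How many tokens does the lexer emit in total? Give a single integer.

Answer: 6

Derivation:
pos=0: emit LPAREN '('
pos=2: emit SEMI ';'
pos=4: enter COMMENT mode (saw '/*')
exit COMMENT mode (now at pos=14)
pos=15: enter COMMENT mode (saw '/*')
exit COMMENT mode (now at pos=22)
pos=23: enter COMMENT mode (saw '/*')
exit COMMENT mode (now at pos=33)
pos=34: emit SEMI ';'
pos=35: emit ID 'z' (now at pos=36)
pos=37: emit NUM '42' (now at pos=39)
pos=39: enter STRING mode
pos=39: emit STR "ok" (now at pos=43)
DONE. 6 tokens: [LPAREN, SEMI, SEMI, ID, NUM, STR]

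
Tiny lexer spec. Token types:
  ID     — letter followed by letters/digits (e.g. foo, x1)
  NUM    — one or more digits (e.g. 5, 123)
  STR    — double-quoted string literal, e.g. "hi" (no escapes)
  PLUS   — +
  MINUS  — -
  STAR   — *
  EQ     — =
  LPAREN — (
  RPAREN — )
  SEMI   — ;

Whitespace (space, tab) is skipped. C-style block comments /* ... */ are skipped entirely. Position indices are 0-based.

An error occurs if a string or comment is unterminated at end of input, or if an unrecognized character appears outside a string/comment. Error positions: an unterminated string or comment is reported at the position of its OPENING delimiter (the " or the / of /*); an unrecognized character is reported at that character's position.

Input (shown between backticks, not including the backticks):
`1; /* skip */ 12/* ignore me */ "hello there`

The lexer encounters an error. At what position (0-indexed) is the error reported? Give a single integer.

Answer: 32

Derivation:
pos=0: emit NUM '1' (now at pos=1)
pos=1: emit SEMI ';'
pos=3: enter COMMENT mode (saw '/*')
exit COMMENT mode (now at pos=13)
pos=14: emit NUM '12' (now at pos=16)
pos=16: enter COMMENT mode (saw '/*')
exit COMMENT mode (now at pos=31)
pos=32: enter STRING mode
pos=32: ERROR — unterminated string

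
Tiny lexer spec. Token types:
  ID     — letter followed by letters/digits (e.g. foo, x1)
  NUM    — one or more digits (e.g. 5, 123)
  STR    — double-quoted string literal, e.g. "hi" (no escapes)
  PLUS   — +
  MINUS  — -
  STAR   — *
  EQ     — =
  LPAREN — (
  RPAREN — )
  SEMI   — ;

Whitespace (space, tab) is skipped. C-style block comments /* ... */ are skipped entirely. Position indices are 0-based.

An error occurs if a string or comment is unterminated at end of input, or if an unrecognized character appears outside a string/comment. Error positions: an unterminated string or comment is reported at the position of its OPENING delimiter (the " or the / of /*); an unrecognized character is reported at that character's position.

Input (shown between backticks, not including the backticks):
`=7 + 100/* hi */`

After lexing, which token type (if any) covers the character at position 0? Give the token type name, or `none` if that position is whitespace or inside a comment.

pos=0: emit EQ '='
pos=1: emit NUM '7' (now at pos=2)
pos=3: emit PLUS '+'
pos=5: emit NUM '100' (now at pos=8)
pos=8: enter COMMENT mode (saw '/*')
exit COMMENT mode (now at pos=16)
DONE. 4 tokens: [EQ, NUM, PLUS, NUM]
Position 0: char is '=' -> EQ

Answer: EQ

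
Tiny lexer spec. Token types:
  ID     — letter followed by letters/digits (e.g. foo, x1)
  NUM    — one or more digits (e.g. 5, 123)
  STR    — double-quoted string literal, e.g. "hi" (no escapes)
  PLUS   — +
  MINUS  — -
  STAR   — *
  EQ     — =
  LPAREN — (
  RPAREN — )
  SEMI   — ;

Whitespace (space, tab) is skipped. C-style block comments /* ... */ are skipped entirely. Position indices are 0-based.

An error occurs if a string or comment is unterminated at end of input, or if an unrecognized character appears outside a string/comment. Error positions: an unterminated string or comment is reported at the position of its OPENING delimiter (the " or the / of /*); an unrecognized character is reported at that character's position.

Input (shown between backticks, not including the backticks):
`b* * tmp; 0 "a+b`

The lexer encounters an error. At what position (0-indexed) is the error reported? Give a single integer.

Answer: 12

Derivation:
pos=0: emit ID 'b' (now at pos=1)
pos=1: emit STAR '*'
pos=3: emit STAR '*'
pos=5: emit ID 'tmp' (now at pos=8)
pos=8: emit SEMI ';'
pos=10: emit NUM '0' (now at pos=11)
pos=12: enter STRING mode
pos=12: ERROR — unterminated string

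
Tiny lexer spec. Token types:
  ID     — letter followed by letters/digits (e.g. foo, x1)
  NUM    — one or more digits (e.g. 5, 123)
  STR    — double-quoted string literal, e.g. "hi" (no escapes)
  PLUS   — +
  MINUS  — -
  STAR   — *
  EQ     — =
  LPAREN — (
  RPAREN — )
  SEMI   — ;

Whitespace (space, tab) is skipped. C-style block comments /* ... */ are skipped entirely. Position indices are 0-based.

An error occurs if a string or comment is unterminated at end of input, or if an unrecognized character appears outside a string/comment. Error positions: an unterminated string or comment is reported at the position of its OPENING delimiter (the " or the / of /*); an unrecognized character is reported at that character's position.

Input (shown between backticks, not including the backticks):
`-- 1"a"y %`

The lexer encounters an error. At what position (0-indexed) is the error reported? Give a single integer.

pos=0: emit MINUS '-'
pos=1: emit MINUS '-'
pos=3: emit NUM '1' (now at pos=4)
pos=4: enter STRING mode
pos=4: emit STR "a" (now at pos=7)
pos=7: emit ID 'y' (now at pos=8)
pos=9: ERROR — unrecognized char '%'

Answer: 9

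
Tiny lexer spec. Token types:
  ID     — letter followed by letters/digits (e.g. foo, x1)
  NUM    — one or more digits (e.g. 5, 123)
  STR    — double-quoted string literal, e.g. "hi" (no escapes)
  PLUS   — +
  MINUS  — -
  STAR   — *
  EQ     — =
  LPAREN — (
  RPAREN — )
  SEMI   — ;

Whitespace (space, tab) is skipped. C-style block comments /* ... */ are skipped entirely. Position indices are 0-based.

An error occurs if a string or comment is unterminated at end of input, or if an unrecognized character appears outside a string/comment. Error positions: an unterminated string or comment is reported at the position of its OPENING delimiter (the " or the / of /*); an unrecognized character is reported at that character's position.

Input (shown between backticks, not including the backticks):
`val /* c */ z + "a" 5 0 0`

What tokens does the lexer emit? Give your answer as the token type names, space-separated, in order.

Answer: ID ID PLUS STR NUM NUM NUM

Derivation:
pos=0: emit ID 'val' (now at pos=3)
pos=4: enter COMMENT mode (saw '/*')
exit COMMENT mode (now at pos=11)
pos=12: emit ID 'z' (now at pos=13)
pos=14: emit PLUS '+'
pos=16: enter STRING mode
pos=16: emit STR "a" (now at pos=19)
pos=20: emit NUM '5' (now at pos=21)
pos=22: emit NUM '0' (now at pos=23)
pos=24: emit NUM '0' (now at pos=25)
DONE. 7 tokens: [ID, ID, PLUS, STR, NUM, NUM, NUM]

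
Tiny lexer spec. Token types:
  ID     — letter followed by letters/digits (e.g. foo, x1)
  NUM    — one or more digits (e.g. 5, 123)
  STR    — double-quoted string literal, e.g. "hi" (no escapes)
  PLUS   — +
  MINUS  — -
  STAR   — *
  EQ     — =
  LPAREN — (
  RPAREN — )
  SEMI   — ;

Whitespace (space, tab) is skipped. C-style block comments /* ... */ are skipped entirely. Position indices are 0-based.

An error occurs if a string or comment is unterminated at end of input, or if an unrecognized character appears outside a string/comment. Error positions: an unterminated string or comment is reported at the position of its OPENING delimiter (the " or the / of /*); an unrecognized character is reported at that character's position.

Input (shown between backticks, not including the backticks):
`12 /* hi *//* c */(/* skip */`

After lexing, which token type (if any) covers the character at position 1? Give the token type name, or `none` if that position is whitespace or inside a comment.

Answer: NUM

Derivation:
pos=0: emit NUM '12' (now at pos=2)
pos=3: enter COMMENT mode (saw '/*')
exit COMMENT mode (now at pos=11)
pos=11: enter COMMENT mode (saw '/*')
exit COMMENT mode (now at pos=18)
pos=18: emit LPAREN '('
pos=19: enter COMMENT mode (saw '/*')
exit COMMENT mode (now at pos=29)
DONE. 2 tokens: [NUM, LPAREN]
Position 1: char is '2' -> NUM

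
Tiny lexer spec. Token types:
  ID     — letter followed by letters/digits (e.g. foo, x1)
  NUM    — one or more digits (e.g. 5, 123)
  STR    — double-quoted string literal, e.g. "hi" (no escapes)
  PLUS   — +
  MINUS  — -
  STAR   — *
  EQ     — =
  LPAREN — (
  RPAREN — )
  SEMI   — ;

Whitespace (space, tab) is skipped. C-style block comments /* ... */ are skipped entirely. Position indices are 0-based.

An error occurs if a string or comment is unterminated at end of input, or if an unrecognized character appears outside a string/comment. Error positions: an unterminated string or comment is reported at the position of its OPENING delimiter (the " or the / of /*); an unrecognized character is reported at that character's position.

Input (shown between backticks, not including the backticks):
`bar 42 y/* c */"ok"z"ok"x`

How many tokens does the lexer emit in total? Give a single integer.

pos=0: emit ID 'bar' (now at pos=3)
pos=4: emit NUM '42' (now at pos=6)
pos=7: emit ID 'y' (now at pos=8)
pos=8: enter COMMENT mode (saw '/*')
exit COMMENT mode (now at pos=15)
pos=15: enter STRING mode
pos=15: emit STR "ok" (now at pos=19)
pos=19: emit ID 'z' (now at pos=20)
pos=20: enter STRING mode
pos=20: emit STR "ok" (now at pos=24)
pos=24: emit ID 'x' (now at pos=25)
DONE. 7 tokens: [ID, NUM, ID, STR, ID, STR, ID]

Answer: 7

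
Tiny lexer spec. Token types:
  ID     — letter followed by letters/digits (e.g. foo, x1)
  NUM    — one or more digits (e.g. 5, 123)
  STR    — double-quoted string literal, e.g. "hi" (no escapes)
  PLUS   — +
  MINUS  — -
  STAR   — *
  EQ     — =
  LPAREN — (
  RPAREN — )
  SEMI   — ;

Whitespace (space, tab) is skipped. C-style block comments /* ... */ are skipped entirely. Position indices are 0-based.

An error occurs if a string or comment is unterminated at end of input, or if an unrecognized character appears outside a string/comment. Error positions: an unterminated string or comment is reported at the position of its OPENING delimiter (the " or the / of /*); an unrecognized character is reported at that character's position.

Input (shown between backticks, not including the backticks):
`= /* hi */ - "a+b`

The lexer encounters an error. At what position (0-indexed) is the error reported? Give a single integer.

Answer: 13

Derivation:
pos=0: emit EQ '='
pos=2: enter COMMENT mode (saw '/*')
exit COMMENT mode (now at pos=10)
pos=11: emit MINUS '-'
pos=13: enter STRING mode
pos=13: ERROR — unterminated string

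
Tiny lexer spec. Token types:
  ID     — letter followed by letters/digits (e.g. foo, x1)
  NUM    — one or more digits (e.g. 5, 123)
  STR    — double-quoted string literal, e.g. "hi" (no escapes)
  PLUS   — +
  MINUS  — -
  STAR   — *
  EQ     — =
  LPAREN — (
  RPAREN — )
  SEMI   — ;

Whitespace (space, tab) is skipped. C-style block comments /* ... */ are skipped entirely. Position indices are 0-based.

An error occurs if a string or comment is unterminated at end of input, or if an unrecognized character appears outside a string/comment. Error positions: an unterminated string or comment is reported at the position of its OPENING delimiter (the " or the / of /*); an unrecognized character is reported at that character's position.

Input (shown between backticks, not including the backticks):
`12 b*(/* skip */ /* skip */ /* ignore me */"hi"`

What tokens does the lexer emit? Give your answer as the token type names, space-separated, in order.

pos=0: emit NUM '12' (now at pos=2)
pos=3: emit ID 'b' (now at pos=4)
pos=4: emit STAR '*'
pos=5: emit LPAREN '('
pos=6: enter COMMENT mode (saw '/*')
exit COMMENT mode (now at pos=16)
pos=17: enter COMMENT mode (saw '/*')
exit COMMENT mode (now at pos=27)
pos=28: enter COMMENT mode (saw '/*')
exit COMMENT mode (now at pos=43)
pos=43: enter STRING mode
pos=43: emit STR "hi" (now at pos=47)
DONE. 5 tokens: [NUM, ID, STAR, LPAREN, STR]

Answer: NUM ID STAR LPAREN STR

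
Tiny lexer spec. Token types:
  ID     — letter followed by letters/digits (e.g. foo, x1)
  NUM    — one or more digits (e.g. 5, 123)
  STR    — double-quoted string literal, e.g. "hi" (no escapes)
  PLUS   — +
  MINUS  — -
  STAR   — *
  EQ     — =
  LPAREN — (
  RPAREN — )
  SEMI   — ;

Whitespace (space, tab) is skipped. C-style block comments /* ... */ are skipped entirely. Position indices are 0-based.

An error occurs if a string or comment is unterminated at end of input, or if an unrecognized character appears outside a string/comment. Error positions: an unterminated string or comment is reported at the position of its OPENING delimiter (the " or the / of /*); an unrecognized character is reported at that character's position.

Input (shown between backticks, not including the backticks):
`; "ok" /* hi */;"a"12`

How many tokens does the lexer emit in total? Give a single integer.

Answer: 5

Derivation:
pos=0: emit SEMI ';'
pos=2: enter STRING mode
pos=2: emit STR "ok" (now at pos=6)
pos=7: enter COMMENT mode (saw '/*')
exit COMMENT mode (now at pos=15)
pos=15: emit SEMI ';'
pos=16: enter STRING mode
pos=16: emit STR "a" (now at pos=19)
pos=19: emit NUM '12' (now at pos=21)
DONE. 5 tokens: [SEMI, STR, SEMI, STR, NUM]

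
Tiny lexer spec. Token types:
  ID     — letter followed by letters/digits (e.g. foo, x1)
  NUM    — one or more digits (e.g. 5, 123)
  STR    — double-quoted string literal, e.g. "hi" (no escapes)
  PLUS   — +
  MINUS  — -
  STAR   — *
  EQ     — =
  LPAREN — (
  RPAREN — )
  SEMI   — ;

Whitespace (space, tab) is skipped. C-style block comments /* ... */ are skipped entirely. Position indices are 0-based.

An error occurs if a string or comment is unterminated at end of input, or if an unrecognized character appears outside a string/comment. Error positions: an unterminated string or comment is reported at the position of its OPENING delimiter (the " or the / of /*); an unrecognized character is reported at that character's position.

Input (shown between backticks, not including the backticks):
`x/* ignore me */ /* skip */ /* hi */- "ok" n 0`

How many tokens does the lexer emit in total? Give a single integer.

pos=0: emit ID 'x' (now at pos=1)
pos=1: enter COMMENT mode (saw '/*')
exit COMMENT mode (now at pos=16)
pos=17: enter COMMENT mode (saw '/*')
exit COMMENT mode (now at pos=27)
pos=28: enter COMMENT mode (saw '/*')
exit COMMENT mode (now at pos=36)
pos=36: emit MINUS '-'
pos=38: enter STRING mode
pos=38: emit STR "ok" (now at pos=42)
pos=43: emit ID 'n' (now at pos=44)
pos=45: emit NUM '0' (now at pos=46)
DONE. 5 tokens: [ID, MINUS, STR, ID, NUM]

Answer: 5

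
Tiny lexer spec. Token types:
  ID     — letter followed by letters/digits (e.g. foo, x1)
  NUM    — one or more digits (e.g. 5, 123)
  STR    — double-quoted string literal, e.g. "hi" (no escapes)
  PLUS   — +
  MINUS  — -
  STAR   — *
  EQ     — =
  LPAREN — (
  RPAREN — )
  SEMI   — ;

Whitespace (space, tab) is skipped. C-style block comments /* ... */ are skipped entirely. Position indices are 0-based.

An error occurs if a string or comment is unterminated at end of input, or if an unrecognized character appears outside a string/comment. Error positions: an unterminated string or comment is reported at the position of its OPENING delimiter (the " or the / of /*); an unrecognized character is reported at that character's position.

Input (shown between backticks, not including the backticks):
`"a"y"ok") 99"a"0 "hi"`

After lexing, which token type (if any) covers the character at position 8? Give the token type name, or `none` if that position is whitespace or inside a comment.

Answer: RPAREN

Derivation:
pos=0: enter STRING mode
pos=0: emit STR "a" (now at pos=3)
pos=3: emit ID 'y' (now at pos=4)
pos=4: enter STRING mode
pos=4: emit STR "ok" (now at pos=8)
pos=8: emit RPAREN ')'
pos=10: emit NUM '99' (now at pos=12)
pos=12: enter STRING mode
pos=12: emit STR "a" (now at pos=15)
pos=15: emit NUM '0' (now at pos=16)
pos=17: enter STRING mode
pos=17: emit STR "hi" (now at pos=21)
DONE. 8 tokens: [STR, ID, STR, RPAREN, NUM, STR, NUM, STR]
Position 8: char is ')' -> RPAREN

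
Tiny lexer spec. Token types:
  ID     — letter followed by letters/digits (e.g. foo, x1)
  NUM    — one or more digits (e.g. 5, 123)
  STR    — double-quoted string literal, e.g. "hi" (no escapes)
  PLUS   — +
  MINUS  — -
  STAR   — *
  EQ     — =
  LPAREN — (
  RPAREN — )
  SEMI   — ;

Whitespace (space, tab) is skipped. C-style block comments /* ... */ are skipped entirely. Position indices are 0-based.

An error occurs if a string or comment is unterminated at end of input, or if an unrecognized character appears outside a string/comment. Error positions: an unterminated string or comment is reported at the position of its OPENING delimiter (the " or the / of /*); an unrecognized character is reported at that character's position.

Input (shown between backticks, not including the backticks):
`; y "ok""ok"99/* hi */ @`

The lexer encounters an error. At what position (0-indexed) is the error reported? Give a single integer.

Answer: 23

Derivation:
pos=0: emit SEMI ';'
pos=2: emit ID 'y' (now at pos=3)
pos=4: enter STRING mode
pos=4: emit STR "ok" (now at pos=8)
pos=8: enter STRING mode
pos=8: emit STR "ok" (now at pos=12)
pos=12: emit NUM '99' (now at pos=14)
pos=14: enter COMMENT mode (saw '/*')
exit COMMENT mode (now at pos=22)
pos=23: ERROR — unrecognized char '@'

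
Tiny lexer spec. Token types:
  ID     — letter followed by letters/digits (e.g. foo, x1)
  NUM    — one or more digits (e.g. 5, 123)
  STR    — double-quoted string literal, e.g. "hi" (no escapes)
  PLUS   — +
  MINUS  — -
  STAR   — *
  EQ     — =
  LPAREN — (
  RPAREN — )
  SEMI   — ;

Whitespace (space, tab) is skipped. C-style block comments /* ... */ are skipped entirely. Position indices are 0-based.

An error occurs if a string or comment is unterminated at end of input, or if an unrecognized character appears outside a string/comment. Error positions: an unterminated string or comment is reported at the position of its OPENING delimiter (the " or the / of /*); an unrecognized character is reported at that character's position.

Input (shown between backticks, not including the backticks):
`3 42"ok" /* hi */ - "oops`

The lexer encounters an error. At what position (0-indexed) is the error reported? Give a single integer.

Answer: 20

Derivation:
pos=0: emit NUM '3' (now at pos=1)
pos=2: emit NUM '42' (now at pos=4)
pos=4: enter STRING mode
pos=4: emit STR "ok" (now at pos=8)
pos=9: enter COMMENT mode (saw '/*')
exit COMMENT mode (now at pos=17)
pos=18: emit MINUS '-'
pos=20: enter STRING mode
pos=20: ERROR — unterminated string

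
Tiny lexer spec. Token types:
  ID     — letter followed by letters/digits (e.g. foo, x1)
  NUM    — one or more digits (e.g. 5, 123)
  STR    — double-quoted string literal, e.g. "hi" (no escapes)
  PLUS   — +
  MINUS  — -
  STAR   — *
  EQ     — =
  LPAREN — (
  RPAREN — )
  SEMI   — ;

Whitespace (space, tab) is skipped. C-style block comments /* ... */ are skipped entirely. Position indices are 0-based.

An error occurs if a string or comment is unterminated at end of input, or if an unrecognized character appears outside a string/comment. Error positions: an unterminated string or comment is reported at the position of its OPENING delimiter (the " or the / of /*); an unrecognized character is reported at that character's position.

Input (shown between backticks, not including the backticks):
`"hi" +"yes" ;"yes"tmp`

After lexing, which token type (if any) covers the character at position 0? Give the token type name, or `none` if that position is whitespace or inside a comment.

pos=0: enter STRING mode
pos=0: emit STR "hi" (now at pos=4)
pos=5: emit PLUS '+'
pos=6: enter STRING mode
pos=6: emit STR "yes" (now at pos=11)
pos=12: emit SEMI ';'
pos=13: enter STRING mode
pos=13: emit STR "yes" (now at pos=18)
pos=18: emit ID 'tmp' (now at pos=21)
DONE. 6 tokens: [STR, PLUS, STR, SEMI, STR, ID]
Position 0: char is '"' -> STR

Answer: STR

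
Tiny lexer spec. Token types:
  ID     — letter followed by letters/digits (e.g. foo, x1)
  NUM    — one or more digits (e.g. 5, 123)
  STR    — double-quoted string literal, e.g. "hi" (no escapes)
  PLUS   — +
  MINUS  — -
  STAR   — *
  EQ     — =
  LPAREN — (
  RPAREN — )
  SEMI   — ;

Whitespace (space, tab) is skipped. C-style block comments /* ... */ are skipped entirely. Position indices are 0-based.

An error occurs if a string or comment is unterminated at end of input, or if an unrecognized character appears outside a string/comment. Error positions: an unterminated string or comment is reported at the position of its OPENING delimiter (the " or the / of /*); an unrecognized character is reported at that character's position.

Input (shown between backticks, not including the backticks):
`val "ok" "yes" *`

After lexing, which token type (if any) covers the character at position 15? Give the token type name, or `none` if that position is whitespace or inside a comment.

Answer: STAR

Derivation:
pos=0: emit ID 'val' (now at pos=3)
pos=4: enter STRING mode
pos=4: emit STR "ok" (now at pos=8)
pos=9: enter STRING mode
pos=9: emit STR "yes" (now at pos=14)
pos=15: emit STAR '*'
DONE. 4 tokens: [ID, STR, STR, STAR]
Position 15: char is '*' -> STAR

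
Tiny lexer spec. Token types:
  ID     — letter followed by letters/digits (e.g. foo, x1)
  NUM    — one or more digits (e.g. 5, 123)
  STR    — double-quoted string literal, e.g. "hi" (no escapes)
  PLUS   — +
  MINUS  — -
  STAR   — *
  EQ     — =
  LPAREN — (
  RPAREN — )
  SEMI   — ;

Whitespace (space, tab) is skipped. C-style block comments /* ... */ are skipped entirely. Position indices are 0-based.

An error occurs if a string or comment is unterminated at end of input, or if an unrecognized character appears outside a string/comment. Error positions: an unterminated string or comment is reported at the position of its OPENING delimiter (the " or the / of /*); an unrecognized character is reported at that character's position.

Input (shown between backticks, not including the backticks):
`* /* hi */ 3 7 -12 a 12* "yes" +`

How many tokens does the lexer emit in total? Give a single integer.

Answer: 10

Derivation:
pos=0: emit STAR '*'
pos=2: enter COMMENT mode (saw '/*')
exit COMMENT mode (now at pos=10)
pos=11: emit NUM '3' (now at pos=12)
pos=13: emit NUM '7' (now at pos=14)
pos=15: emit MINUS '-'
pos=16: emit NUM '12' (now at pos=18)
pos=19: emit ID 'a' (now at pos=20)
pos=21: emit NUM '12' (now at pos=23)
pos=23: emit STAR '*'
pos=25: enter STRING mode
pos=25: emit STR "yes" (now at pos=30)
pos=31: emit PLUS '+'
DONE. 10 tokens: [STAR, NUM, NUM, MINUS, NUM, ID, NUM, STAR, STR, PLUS]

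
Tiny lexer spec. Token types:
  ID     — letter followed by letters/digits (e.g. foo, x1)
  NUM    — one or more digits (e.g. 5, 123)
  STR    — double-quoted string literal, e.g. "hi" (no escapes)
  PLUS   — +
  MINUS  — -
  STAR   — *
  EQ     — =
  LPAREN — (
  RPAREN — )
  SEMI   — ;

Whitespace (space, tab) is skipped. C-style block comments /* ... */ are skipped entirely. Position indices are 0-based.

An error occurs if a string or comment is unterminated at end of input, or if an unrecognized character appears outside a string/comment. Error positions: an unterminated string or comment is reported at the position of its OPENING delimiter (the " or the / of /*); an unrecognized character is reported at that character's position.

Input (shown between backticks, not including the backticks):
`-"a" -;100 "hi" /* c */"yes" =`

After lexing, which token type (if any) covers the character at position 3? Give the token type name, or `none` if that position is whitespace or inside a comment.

pos=0: emit MINUS '-'
pos=1: enter STRING mode
pos=1: emit STR "a" (now at pos=4)
pos=5: emit MINUS '-'
pos=6: emit SEMI ';'
pos=7: emit NUM '100' (now at pos=10)
pos=11: enter STRING mode
pos=11: emit STR "hi" (now at pos=15)
pos=16: enter COMMENT mode (saw '/*')
exit COMMENT mode (now at pos=23)
pos=23: enter STRING mode
pos=23: emit STR "yes" (now at pos=28)
pos=29: emit EQ '='
DONE. 8 tokens: [MINUS, STR, MINUS, SEMI, NUM, STR, STR, EQ]
Position 3: char is '"' -> STR

Answer: STR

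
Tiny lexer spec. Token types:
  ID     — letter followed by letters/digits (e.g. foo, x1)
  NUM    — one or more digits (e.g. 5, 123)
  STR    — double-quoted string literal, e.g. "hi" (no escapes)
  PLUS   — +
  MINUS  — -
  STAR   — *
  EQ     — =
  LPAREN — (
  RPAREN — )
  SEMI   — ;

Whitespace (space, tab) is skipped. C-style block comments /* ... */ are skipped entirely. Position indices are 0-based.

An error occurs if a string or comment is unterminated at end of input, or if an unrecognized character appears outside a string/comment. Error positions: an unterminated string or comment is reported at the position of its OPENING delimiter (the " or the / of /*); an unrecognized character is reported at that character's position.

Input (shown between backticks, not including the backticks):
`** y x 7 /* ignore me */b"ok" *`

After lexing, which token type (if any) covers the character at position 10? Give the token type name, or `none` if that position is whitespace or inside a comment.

Answer: none

Derivation:
pos=0: emit STAR '*'
pos=1: emit STAR '*'
pos=3: emit ID 'y' (now at pos=4)
pos=5: emit ID 'x' (now at pos=6)
pos=7: emit NUM '7' (now at pos=8)
pos=9: enter COMMENT mode (saw '/*')
exit COMMENT mode (now at pos=24)
pos=24: emit ID 'b' (now at pos=25)
pos=25: enter STRING mode
pos=25: emit STR "ok" (now at pos=29)
pos=30: emit STAR '*'
DONE. 8 tokens: [STAR, STAR, ID, ID, NUM, ID, STR, STAR]
Position 10: char is '*' -> none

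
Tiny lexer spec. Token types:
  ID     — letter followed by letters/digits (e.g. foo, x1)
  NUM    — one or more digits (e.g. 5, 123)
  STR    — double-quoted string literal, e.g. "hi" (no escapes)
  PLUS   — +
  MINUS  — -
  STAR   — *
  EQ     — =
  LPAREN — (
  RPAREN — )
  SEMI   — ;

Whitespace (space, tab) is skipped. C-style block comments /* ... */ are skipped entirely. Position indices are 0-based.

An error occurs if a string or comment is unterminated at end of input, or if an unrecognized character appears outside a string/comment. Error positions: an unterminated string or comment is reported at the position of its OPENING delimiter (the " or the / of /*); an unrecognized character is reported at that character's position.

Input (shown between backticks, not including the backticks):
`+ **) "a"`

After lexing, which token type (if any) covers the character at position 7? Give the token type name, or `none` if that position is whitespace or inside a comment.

pos=0: emit PLUS '+'
pos=2: emit STAR '*'
pos=3: emit STAR '*'
pos=4: emit RPAREN ')'
pos=6: enter STRING mode
pos=6: emit STR "a" (now at pos=9)
DONE. 5 tokens: [PLUS, STAR, STAR, RPAREN, STR]
Position 7: char is 'a' -> STR

Answer: STR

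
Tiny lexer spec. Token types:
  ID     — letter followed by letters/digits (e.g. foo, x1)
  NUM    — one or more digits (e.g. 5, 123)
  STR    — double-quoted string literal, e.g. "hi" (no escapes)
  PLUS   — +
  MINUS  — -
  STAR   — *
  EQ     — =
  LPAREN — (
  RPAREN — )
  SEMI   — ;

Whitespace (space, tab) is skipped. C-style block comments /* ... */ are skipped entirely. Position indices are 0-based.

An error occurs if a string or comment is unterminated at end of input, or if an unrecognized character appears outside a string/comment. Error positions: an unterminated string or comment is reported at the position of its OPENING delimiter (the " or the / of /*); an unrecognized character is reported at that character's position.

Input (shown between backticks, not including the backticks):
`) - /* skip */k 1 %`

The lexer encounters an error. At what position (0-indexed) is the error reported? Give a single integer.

Answer: 18

Derivation:
pos=0: emit RPAREN ')'
pos=2: emit MINUS '-'
pos=4: enter COMMENT mode (saw '/*')
exit COMMENT mode (now at pos=14)
pos=14: emit ID 'k' (now at pos=15)
pos=16: emit NUM '1' (now at pos=17)
pos=18: ERROR — unrecognized char '%'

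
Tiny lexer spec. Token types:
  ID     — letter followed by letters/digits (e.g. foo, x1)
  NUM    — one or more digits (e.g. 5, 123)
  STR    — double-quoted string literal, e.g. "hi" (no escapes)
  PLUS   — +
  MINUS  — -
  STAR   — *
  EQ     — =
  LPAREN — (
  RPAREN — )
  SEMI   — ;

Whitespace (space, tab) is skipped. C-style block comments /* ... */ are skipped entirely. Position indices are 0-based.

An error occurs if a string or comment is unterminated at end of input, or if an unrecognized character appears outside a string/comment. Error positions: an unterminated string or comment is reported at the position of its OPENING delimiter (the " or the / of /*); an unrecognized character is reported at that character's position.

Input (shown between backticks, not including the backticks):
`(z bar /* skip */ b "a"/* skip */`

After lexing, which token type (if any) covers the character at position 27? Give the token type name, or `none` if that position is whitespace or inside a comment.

pos=0: emit LPAREN '('
pos=1: emit ID 'z' (now at pos=2)
pos=3: emit ID 'bar' (now at pos=6)
pos=7: enter COMMENT mode (saw '/*')
exit COMMENT mode (now at pos=17)
pos=18: emit ID 'b' (now at pos=19)
pos=20: enter STRING mode
pos=20: emit STR "a" (now at pos=23)
pos=23: enter COMMENT mode (saw '/*')
exit COMMENT mode (now at pos=33)
DONE. 5 tokens: [LPAREN, ID, ID, ID, STR]
Position 27: char is 'k' -> none

Answer: none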